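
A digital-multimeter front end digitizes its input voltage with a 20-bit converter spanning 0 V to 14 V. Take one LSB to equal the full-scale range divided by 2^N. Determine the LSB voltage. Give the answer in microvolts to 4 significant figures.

V_FS = 14 V.
2^20 = 1048576 levels.
LSB = 14 V ÷ 2^20 = 14/1048576 V = 13.35 µV.

13.35 µV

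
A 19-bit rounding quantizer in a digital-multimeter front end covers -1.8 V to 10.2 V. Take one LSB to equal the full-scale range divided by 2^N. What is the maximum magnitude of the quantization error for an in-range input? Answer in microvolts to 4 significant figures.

Range = 10.2 − (-1.8) = 12 V.
LSB = 12 V / 2^19 = 22.8882 µV.
Worst-case error for round-to-nearest is half an LSB: 11.44 µV.

11.44 µV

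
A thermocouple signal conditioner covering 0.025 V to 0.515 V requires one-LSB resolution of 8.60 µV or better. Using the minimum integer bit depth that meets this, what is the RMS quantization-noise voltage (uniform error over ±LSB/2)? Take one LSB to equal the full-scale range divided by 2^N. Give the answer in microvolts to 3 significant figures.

Full-scale range = 0.515 V − (0.025 V) = 0.49 V.
Required number of levels: 0.49/8.60 µV = 56977; smallest N with 2^N ≥ that is 16.
LSB = 0.49 V ÷ 2^16 = 0.49/65536 V = 7.4768 µV.
σ_q = LSB/√12 = 7.4768 µV/3.4641 = 2.16 µV.

2.16 µV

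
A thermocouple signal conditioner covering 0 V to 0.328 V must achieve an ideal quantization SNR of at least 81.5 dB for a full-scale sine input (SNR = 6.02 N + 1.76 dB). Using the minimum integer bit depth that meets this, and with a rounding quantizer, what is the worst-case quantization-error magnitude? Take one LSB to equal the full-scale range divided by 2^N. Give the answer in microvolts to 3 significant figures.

Range is 0.328 V.
N ≥ (81.5 − 1.76)/6.02 = 13.246 → N_min = 14.
LSB = 0.328 V / 2^14 = 20.020 µV.
Half an LSB is 10.0 µV.

10.0 µV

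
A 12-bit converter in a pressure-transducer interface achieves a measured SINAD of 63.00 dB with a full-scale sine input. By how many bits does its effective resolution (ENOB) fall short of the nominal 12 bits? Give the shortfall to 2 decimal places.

Effective bits = (63.00 − 1.76)/6.02 = 10.1728.
Shortfall = 12 − 10.1728 = 1.8272 bits.

1.83 bits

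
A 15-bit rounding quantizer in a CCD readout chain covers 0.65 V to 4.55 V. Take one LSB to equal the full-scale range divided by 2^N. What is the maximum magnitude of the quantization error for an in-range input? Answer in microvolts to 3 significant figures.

59.5 µV

Range = 4.55 − (0.65) = 3.9 V.
Step size = 3.9/32768 V = 119.02 µV.
|e|_max = LSB/2 = 59.5 µV.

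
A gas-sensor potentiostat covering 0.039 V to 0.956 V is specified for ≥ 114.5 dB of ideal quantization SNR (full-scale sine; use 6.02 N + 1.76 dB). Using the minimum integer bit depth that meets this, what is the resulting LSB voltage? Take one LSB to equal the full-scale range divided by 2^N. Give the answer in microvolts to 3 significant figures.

1.75 µV

Span: 0.956 V − (0.039 V) = 0.917 V.
6.02 N + 1.76 ≥ 114.5 gives N ≥ 18.728, so the minimum integer is 19.
LSB = 0.917 V ÷ 2^19 = 0.917/524288 V = 1.75 µV.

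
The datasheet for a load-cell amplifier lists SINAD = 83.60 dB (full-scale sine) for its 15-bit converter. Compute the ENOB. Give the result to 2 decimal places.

13.59 bits

Inverting SNR = 6.02 N + 1.76: N_eff = (83.60 − 1.76)/6.02 = 13.5947.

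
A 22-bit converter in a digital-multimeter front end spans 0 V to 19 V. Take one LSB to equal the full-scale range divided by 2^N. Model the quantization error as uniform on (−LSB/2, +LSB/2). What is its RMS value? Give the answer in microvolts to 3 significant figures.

Range is 19 V.
One LSB is 19 V / 4194304 = 4.5300 µV.
σ_q = LSB/√12 = 4.5300 µV/3.4641 = 1.31 µV.

1.31 µV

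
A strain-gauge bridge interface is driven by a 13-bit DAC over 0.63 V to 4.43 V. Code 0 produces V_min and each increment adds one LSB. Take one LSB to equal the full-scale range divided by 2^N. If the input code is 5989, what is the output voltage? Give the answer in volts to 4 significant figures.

3.408 V

The full-scale span is 4.43 − (0.63) = 3.8 V. LSB = 3.8 V / 2^13.
V_out = V_min + code × LSB = 0.63 V + 5989 × 3.8 V / 8192
      = 0.63 V + 2.77810 V = 3.40810 V.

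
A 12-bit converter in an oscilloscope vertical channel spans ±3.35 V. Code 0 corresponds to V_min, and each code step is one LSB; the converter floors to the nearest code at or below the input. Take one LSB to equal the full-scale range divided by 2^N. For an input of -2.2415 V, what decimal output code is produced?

677

Full-scale range = 3.35 V − (-3.35 V) = 6.7 V. LSB = 6.7 V / 2^12 ≈ 1.636 mV.
V_in − V_min = -2.2415 − (-3.35) = 1.1085 V.
Divide by LSB: 1.1085 × 4096/6.7 = 677.6740.
Truncating gives code 677.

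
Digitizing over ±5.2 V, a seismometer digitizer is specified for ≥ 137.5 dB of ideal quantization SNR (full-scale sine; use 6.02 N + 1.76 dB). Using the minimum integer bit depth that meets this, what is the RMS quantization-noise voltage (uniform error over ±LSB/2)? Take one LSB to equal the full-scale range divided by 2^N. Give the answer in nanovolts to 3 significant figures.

The full-scale span is 5.2 − (-5.2) = 10.4 V.
6.02 N + 1.76 ≥ 137.5 gives N ≥ 22.548, so the minimum integer is 23.
LSB = 10.4 V / 2^23 = 1.2398 µV.
RMS noise = LSB/√12 = 358 nV.

358 nV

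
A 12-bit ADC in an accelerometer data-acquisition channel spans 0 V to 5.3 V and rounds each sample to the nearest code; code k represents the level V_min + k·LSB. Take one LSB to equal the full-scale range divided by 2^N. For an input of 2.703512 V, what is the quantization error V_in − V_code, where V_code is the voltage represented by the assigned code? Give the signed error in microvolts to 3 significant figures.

+460 µV

Span = 5.3 V. LSB = 5.3 V / 2^12 ≈ 1.294 mV.
(2.703512 − (0)) / LSB = 2.703512 × 4096/5.3 = 2089.3557. Nearest integer: k = 2089.
Reconstructed level: 0 + 2089 × 5.3/4096 V = 2.703051758 V.
Error = V_in − V_code = 2.703512 − (2.703051758) = +460 µV.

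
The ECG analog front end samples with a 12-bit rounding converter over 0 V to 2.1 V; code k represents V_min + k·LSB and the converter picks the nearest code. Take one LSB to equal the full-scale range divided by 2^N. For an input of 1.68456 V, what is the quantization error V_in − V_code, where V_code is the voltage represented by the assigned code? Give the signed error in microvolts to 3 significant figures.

V_FS = 2.1 V. LSB = 2.1 V / 2^12 ≈ 0.5127 mV.
Position in LSBs: (1.68456 − (0)) × 4096/2.1 = 3285.6942; rounding gives k = 3286.
V_code = 0 + (3286/4096) × 2.1 = 1.684716797 V.
V_in − V_code = 1.68456 − (1.684716797) = −157 µV.

−157 µV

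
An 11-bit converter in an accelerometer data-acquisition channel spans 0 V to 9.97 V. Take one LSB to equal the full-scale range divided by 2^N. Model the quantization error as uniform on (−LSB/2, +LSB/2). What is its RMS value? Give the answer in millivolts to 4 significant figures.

1.405 mV

V_FS = 9.97 V.
One LSB is 9.97 V / 2048 = 4.86816 mV.
For a uniform distribution on [−LSB/2, +LSB/2], V_rms = LSB/√12 = 4.86816 mV/3.4641 = 1.405 mV.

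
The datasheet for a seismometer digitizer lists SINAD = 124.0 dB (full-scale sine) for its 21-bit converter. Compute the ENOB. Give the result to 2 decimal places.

20.31 bits

ENOB = (SINAD − 1.76) / 6.02 = (124.0 − 1.76) / 6.02 = 122.24 / 6.02 = 20.3056.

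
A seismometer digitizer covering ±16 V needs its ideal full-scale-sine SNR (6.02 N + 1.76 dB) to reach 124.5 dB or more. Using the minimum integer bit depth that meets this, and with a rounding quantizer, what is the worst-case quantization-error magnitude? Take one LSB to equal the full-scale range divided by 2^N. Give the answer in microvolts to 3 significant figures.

7.63 µV

Full-scale range = 16 V − (-16 V) = 32 V.
N ≥ (124.5 − 1.76)/6.02 = 20.389 → N_min = 21.
One LSB is 32 V / 2097152 = 15.259 µV.
Max error for round-to-nearest is LSB/2 = 7.63 µV.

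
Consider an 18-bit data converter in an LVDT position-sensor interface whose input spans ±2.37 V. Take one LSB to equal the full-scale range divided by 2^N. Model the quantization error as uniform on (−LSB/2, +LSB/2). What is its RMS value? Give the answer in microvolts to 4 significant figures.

5.220 µV

Full-scale range = 2.37 V − (-2.37 V) = 4.74 V.
Step size = 4.74/262144 V = 18.0817 µV.
σ_q = LSB/√12 = 18.0817 µV/3.4641 = 5.220 µV.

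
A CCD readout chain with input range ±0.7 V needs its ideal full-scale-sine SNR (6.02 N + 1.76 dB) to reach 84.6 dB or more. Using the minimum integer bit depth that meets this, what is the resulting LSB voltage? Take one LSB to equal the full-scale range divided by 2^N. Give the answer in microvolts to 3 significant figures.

85.4 µV

Full-scale range = 0.7 V − (-0.7 V) = 1.4 V.
Required N = ⌈(84.6 − 1.76)/6.02⌉ = ⌈13.761⌉ = 14.
Step size = 1.4/16384 V = 85.4 µV.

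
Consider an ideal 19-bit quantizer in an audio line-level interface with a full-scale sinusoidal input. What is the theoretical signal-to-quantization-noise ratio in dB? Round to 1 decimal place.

116.1 dB

6.02(19) + 1.76 = 114.38 + 1.76 = 116.14 dB.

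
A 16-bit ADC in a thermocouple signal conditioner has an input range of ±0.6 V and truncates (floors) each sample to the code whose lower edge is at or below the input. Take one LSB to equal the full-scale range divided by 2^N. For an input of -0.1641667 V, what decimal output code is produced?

23802

Full-scale range = 0.6 V − (-0.6 V) = 1.2 V. LSB = 1.2 V / 2^16 ≈ 18.31 µV.
(V_in − V_min) × 2^16/range = (-0.1641667 − (-0.6)) × 65536/1.2 = 23802.309.
Floor → code = 23802.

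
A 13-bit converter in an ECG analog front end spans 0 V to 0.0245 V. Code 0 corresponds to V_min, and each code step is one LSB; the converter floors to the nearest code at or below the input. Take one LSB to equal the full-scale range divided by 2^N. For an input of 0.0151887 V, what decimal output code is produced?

5078

Full-scale range = 0.0245 V. LSB = 0.0245 V / 2^13 ≈ 2.991 µV.
(V_in − V_min) × 2^13/range = (0.0151887 − (0)) × 8192/0.0245 = 5078.605.
Floor → code = 5078.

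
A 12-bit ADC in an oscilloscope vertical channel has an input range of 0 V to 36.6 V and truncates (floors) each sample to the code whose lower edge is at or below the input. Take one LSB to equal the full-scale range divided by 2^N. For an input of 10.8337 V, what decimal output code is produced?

1212

V_FS = 36.6 V. LSB = 36.6 V / 2^12 ≈ 8.936 mV.
(V_in − V_min) × 2^12/range = (10.8337 − (0)) × 4096/36.6 = 1212.427.
Floor → code = 1212.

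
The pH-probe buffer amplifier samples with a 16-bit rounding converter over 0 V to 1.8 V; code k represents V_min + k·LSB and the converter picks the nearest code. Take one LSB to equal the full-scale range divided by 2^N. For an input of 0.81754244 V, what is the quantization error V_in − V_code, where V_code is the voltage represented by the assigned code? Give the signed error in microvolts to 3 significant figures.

Full-scale range = 1.8 V. LSB = 1.8 V / 2^16 ≈ 27.47 µV.
Position in LSBs: (0.81754244 − (0)) × 65536/1.8 = 29765.8119; rounding gives k = 29766.
V_code = V_min + k × range/2^16 = 0 + 29766 × 1.8/65536 = 0.81754760742 V.
e = 0.81754244 − (0.81754760742) = −5.17 µV.

−5.17 µV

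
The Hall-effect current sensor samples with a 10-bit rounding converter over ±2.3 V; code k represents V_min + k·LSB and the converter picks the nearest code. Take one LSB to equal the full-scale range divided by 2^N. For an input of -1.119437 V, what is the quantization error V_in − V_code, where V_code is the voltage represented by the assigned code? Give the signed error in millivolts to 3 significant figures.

−0.882 mV

The full-scale span is 2.3 − (-2.3) = 4.6 V. LSB = 4.6 V / 2^10 ≈ 4.492 mV.
(V_in − V_min)/LSB = (-1.119437 − (-2.3)) × 1024/4.6 = 262.8036 → nearest code k = 263.
V_code = -2.3 + (263/1024) × 4.6 = -1.118554688 V.
V_in − V_code = -1.119437 − (-1.118554688) = −0.882 mV.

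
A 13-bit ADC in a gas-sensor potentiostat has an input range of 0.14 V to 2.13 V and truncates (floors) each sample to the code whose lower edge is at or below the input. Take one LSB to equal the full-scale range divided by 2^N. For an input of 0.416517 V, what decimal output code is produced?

1138

Span: 2.13 V − (0.14 V) = 1.99 V. LSB = 1.99 V / 2^13 ≈ 242.9 µV.
(V_in − V_min) × 2^13/range = (0.416517 − (0.14)) × 8192/1.99 = 1138.305.
Floor → code = 1138.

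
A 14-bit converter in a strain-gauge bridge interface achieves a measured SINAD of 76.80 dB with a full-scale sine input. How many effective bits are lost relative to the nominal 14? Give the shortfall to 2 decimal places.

1.53 bits

Effective bits = (76.80 − 1.76)/6.02 = 12.4651.
14 − 12.4651 = 1.53 bits below nominal.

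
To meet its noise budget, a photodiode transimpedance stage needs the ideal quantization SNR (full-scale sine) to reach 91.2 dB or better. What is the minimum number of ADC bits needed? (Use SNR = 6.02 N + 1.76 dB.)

N ≥ (91.2 − 1.76)/6.02 = 14.857 → N_min = 15.

15 bits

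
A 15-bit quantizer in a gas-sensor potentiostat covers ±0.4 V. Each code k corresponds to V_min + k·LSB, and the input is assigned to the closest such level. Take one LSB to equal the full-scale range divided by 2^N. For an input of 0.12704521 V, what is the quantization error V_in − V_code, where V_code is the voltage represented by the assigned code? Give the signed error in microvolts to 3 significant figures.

−5.57 µV

Full-scale range = 0.4 V − (-0.4 V) = 0.8 V. LSB = 0.8 V / 2^15 ≈ 24.41 µV.
(V_in − V_min)/LSB = (0.12704521 − (-0.4)) × 32768/0.8 = 21587.7718 → nearest code k = 21588.
V_code = -0.4 + (21588/32768) × 0.8 = 0.12705078125 V.
V_in − V_code = 0.12704521 − (0.12705078125) = −5.57 µV.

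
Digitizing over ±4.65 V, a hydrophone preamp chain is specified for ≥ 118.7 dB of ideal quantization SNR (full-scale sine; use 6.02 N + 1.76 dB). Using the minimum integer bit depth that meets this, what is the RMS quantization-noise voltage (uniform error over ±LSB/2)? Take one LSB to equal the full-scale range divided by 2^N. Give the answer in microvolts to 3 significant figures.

2.56 µV

Span: 4.65 V − (-4.65 V) = 9.3 V.
N ≥ (118.7 − 1.76)/6.02 = 19.425 → N_min = 20.
LSB = 9.3 V / 2^20 = 8.8692 µV.
V_rms = LSB/√12 = 2.56 µV.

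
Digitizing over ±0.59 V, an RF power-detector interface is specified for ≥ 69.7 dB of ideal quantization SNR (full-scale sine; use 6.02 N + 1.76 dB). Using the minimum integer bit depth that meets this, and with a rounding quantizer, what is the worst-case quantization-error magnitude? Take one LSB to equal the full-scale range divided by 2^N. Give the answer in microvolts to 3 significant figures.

Full-scale range = 0.59 V − (-0.59 V) = 1.18 V.
Solving 6.02 N ≥ 69.7 − 1.76: N ≥ 11.286. Round up → N = 12.
LSB = 1.18 V ÷ 2^12 = 1.18/4096 V = 288.09 µV.
|e|_max = LSB/2 = 144 µV.

144 µV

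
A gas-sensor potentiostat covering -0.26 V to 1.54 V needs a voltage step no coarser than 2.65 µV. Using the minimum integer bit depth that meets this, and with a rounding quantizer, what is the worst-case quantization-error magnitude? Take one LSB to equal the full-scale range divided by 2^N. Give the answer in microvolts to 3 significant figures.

The full-scale span is 1.54 − (-0.26) = 1.8 V.
Levels needed ≥ 1.8/2.65 µV = 679200. 2^20 = 1048576 suffices, so N_min = 20.
LSB = 1.8 V ÷ 2^20 = 1.8/1048576 V = 1.7166 µV.
|e|_max = LSB/2 = 0.858 µV.

0.858 µV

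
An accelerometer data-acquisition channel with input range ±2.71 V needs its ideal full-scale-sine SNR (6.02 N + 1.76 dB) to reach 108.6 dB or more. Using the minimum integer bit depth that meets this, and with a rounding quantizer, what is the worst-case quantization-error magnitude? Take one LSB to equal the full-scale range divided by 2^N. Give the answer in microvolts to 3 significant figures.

10.3 µV

Full-scale range = 2.71 V − (-2.71 V) = 5.42 V.
Solving 6.02 N ≥ 108.6 − 1.76: N ≥ 17.748. Round up → N = 18.
Step size = 5.42/262144 V = 20.676 µV.
Half an LSB is 10.3 µV.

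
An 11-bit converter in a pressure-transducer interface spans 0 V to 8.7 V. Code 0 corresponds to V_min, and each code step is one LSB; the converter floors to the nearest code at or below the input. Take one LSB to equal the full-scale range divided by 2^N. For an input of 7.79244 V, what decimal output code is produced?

1834

Span = 8.7 V. LSB = 8.7 V / 2^11 ≈ 4.248 mV.
code = ⌊(V_in − V_min)/LSB⌋ = ⌊(V_in − V_min) × 2^11 / range⌋
     = ⌊(7.79244 − (0)) × 2048 / 8.7⌋ = ⌊7.79244 × 2048/8.7⌋
     = ⌊1834.358⌋ = 1834.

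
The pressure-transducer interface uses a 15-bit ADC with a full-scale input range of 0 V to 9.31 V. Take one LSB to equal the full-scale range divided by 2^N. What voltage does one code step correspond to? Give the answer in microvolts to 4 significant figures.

V_FS = 9.31 V.
Number of codes = 2^15 = 32768.
Step size = 9.31/32768 V = 284.1 µV.

284.1 µV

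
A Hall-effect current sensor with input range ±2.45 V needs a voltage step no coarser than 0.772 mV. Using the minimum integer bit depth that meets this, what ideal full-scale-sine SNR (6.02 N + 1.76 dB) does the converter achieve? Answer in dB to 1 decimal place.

Full-scale range = 2.45 V − (-2.45 V) = 4.9 V.
Levels needed ≥ 4.9/0.772 mV = 6347. 2^13 = 8192 suffices, so N_min = 13.
SNR = 6.02 × 13 + 1.76 = 80.02 dB.

80.0 dB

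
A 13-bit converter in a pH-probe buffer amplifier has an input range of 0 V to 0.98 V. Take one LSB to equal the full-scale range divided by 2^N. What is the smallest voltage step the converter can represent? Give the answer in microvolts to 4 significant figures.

119.6 µV

Full-scale range = 0.98 V.
2^13 = 8192 levels.
LSB = 0.98 V / 2^13 = 119.6 µV.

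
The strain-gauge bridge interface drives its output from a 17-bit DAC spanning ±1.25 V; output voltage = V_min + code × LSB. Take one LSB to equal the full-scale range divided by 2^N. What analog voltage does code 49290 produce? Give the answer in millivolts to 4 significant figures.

Range = 1.25 − (-1.25) = 2.5 V. LSB = 2.5 V / 2^17.
Output = V_min + (49290/131072) × range = -1.25 + 0.376053 × 2.5 V
      = -1.25 + 0.940132 = -0.309868 V.

-309.9 mV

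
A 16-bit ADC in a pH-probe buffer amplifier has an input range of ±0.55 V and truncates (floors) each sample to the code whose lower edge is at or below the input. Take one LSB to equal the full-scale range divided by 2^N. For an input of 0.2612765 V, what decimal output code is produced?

48334

Full-scale range = 0.55 V − (-0.55 V) = 1.1 V. LSB = 1.1 V / 2^16 ≈ 16.78 µV.
V_in − V_min = 0.2612765 − (-0.55) = 0.8112765 V.
Divide by LSB: 0.8112765 × 65536/1.1 = 48334.3788.
Truncating gives code 48334.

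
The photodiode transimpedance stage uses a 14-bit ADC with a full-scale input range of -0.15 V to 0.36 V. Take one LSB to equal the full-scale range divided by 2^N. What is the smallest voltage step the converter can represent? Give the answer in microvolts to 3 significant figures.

31.1 µV

Full-scale range = 0.36 V − (-0.15 V) = 0.51 V.
There are 2^14 = 16384 steps.
LSB = 0.51 V ÷ 2^14 = 0.51/16384 V = 31.1 µV.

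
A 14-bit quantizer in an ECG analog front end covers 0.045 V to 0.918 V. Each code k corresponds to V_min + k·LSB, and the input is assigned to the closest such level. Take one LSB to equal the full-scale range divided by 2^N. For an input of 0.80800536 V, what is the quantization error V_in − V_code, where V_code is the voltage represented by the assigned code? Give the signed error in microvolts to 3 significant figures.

Range = 0.918 − (0.045) = 0.873 V. LSB = 0.873 V / 2^14 ≈ 53.28 µV.
(V_in − V_min)/LSB = (0.80800536 − (0.045)) × 16384/0.873 = 14319.6791 → nearest code k = 14320.
V_code = V_min + k × range/2^14 = 0.045 + 14320 × 0.873/16384 = 0.80802246094 V.
e = 0.80800536 − (0.80802246094) = −17.1 µV.

−17.1 µV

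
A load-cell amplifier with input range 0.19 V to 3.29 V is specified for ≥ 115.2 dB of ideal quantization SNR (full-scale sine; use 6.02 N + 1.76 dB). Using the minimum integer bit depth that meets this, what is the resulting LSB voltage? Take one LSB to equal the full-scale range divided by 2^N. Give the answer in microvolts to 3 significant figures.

Span: 3.29 V − (0.19 V) = 3.1 V.
Required N = ⌈(115.2 − 1.76)/6.02⌉ = ⌈18.844⌉ = 19.
Step size = 3.1/524288 V = 5.91 µV.

5.91 µV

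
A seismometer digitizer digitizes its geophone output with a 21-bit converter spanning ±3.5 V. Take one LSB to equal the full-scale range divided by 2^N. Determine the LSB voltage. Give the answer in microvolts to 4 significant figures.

Range = 3.5 − (-3.5) = 7 V.
Number of codes = 2^21 = 2097152.
LSB = 7 V ÷ 2^21 = 7/2097152 V = 3.338 µV.

3.338 µV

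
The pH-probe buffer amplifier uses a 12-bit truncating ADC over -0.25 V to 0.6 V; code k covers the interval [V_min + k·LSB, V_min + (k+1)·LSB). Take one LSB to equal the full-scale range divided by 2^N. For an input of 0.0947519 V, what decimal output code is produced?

Span: 0.6 V − (-0.25 V) = 0.85 V. LSB = 0.85 V / 2^12 ≈ 207.5 µV.
(V_in − V_min) × 2^12/range = (0.0947519 − (-0.25)) × 4096/0.85 = 1661.299.
Floor → code = 1661.

1661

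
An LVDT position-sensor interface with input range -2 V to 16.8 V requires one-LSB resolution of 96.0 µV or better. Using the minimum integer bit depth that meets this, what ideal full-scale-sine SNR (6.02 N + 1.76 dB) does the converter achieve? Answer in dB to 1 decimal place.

The full-scale span is 16.8 − (-2) = 18.8 V.
Required number of levels: 18.8/96.0 µV = 195830; smallest N with 2^N ≥ that is 18.
6.02(18) + 1.76 = 110.12 dB.

110.1 dB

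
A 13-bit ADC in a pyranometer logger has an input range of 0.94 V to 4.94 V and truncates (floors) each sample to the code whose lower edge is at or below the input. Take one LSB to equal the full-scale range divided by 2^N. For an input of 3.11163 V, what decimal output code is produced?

Full-scale range = 4.94 V − (0.94 V) = 4 V. LSB = 4 V / 2^13 ≈ 488.3 µV.
V_in − V_min = 3.11163 − (0.94) = 2.17163 V.
Divide by LSB: 2.17163 × 8192/4 = 4447.4982.
Truncating gives code 4447.

4447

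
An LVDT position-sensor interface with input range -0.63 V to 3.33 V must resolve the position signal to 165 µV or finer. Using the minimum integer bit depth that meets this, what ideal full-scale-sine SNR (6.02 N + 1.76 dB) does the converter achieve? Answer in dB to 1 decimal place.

Range = 3.33 − (-0.63) = 3.96 V.
3.96 V / 165 µV = 24000. Since 2^14 = 16384 and 2^15 = 32768, N = 15.
Ideal SNR at N = 15: 6.02·15 + 1.76 = 92.1 dB.

92.1 dB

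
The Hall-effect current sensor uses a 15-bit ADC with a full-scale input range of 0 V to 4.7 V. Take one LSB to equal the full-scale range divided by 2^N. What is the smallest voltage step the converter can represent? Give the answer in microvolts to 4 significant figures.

Range is 4.7 V.
Number of codes = 2^15 = 32768.
LSB = 4.7 V ÷ 2^15 = 4.7/32768 V = 143.4 µV.

143.4 µV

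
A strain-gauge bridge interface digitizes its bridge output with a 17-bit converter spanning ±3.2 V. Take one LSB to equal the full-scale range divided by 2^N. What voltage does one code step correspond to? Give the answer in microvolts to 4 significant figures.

Range = 3.2 − (-3.2) = 6.4 V.
2^17 = 131072 levels.
Step size = 6.4/131072 V = 48.83 µV.

48.83 µV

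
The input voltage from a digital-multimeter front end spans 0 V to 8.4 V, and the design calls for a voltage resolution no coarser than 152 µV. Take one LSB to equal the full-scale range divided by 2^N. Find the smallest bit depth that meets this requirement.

Full-scale range = 8.4 V.
Required number of levels: 8.4/152 µV = 55263; smallest N with 2^N ≥ that is 16.

16 bits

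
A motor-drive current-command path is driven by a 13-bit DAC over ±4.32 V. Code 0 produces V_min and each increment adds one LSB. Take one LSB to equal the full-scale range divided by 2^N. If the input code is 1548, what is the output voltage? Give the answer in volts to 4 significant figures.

The full-scale span is 4.32 − (-4.32) = 8.64 V. LSB = 8.64 V / 2^13.
Output = V_min + (1548/8192) × range = -4.32 + 0.188965 × 8.64 V
      = -4.32 V + 1.63266 V = -2.68734 V.

-2.687 V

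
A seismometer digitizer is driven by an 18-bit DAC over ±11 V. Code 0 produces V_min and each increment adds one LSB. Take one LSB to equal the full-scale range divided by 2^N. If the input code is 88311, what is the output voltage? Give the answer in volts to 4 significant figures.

-3.589 V

Range = 11 − (-11) = 22 V. LSB = 22 V / 2^18.
V_out = -11 + 88311 × (22/262144) V
      = -11 + 7.41135 = -3.58865 V.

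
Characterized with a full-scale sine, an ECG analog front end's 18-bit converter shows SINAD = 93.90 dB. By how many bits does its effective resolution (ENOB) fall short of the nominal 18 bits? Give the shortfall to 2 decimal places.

N_eff = (93.90 − 1.76)/6.02 = 15.3056 bits.
Shortfall = 18 − 15.3056 = 2.6944 bits.

2.69 bits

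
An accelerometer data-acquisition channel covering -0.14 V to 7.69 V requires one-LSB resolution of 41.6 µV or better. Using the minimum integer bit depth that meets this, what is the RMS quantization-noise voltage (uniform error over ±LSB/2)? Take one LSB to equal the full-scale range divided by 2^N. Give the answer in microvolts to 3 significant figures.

8.62 µV

Span: 7.69 V − (-0.14 V) = 7.83 V.
Need 2^N ≥ 7.83 V / 41.6 µV = 188200 → N_min = 18.
One LSB is 7.83 V / 262144 = 29.869 µV.
RMS noise = LSB/√12 = 8.62 µV.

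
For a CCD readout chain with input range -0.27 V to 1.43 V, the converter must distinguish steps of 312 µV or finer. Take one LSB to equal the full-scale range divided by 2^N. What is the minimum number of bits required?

13 bits

Full-scale range = 1.43 V − (-0.27 V) = 1.7 V.
Required number of levels: 1.7/312 µV = 5448.7; smallest N with 2^N ≥ that is 13.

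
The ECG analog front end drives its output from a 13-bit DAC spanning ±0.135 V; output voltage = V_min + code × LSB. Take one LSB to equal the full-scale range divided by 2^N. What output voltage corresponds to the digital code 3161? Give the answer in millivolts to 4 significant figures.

Range = 0.135 − (-0.135) = 0.27 V. LSB = 0.27 V / 2^13.
V_out = -0.135 + 3161 × (0.27/8192) V
      = -0.135 V + 0.104183 V = -0.0308167 V.

-30.82 mV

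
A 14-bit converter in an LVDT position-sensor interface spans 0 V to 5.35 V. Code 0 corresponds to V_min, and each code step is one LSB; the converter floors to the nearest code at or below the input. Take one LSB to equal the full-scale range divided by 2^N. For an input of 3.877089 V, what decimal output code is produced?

11873

Range is 5.35 V. LSB = 5.35 V / 2^14 ≈ 326.5 µV.
(V_in − V_min) × 2^14/range = (3.877089 − (0)) × 16384/5.35 = 11873.313.
Floor → code = 11873.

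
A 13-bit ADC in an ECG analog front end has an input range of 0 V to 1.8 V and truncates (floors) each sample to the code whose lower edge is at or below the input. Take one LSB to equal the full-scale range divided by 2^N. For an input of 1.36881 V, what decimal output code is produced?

6229

Span = 1.8 V. LSB = 1.8 V / 2^13 ≈ 219.7 µV.
V_in − V_min = 1.36881 − (0) = 1.36881 V.
Divide by LSB: 1.36881 × 8192/1.8 = 6229.6064.
Truncating gives code 6229.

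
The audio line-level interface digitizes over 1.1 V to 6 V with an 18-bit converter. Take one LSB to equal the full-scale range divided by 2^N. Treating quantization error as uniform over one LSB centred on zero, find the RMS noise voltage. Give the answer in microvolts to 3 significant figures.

5.40 µV

Full-scale range = 6 V − (1.1 V) = 4.9 V.
One LSB is 4.9 V / 262144 = 18.692 µV.
RMS of a uniform error over width LSB is LSB/√12 = 5.40 µV.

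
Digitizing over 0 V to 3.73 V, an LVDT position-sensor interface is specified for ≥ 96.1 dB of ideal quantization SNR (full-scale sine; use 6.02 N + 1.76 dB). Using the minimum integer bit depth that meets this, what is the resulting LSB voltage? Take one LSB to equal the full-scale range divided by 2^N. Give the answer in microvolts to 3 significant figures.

56.9 µV

Full-scale range = 3.73 V.
6.02 N + 1.76 ≥ 96.1 gives N ≥ 15.671, so the minimum integer is 16.
LSB = 3.73 V / 2^16 = 56.9 µV.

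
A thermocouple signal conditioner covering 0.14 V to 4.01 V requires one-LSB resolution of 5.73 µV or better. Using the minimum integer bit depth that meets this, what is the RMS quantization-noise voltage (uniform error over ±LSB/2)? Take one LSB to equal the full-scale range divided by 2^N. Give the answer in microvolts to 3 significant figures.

Full-scale range = 4.01 V − (0.14 V) = 3.87 V.
3.87 V / 5.73 µV = 675400. Since 2^19 = 524288 and 2^20 = 1048576, N = 20.
LSB = 3.87 V ÷ 2^20 = 3.87/1048576 V = 3.6907 µV.
RMS noise = LSB/√12 = 1.07 µV.

1.07 µV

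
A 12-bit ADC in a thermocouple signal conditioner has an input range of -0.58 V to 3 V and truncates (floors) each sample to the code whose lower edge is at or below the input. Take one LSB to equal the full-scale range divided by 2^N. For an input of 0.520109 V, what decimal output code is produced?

1258

Range = 3 − (-0.58) = 3.58 V. LSB = 3.58 V / 2^12 ≈ 0.8740 mV.
code = ⌊(V_in − V_min)/LSB⌋ = ⌊(V_in − V_min) × 2^12 / range⌋
     = ⌊(0.520109 − (-0.58)) × 4096 / 3.58⌋ = ⌊1.100109 × 4096/3.58⌋
     = ⌊1258.672⌋ = 1258.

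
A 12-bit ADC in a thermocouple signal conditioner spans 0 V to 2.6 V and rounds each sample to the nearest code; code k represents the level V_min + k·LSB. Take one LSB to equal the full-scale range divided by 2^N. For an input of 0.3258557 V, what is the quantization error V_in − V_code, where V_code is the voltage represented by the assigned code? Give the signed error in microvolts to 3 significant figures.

V_FS = 2.6 V. LSB = 2.6 V / 2^12 ≈ 0.6348 mV.
(V_in − V_min)/LSB = (0.3258557 − (0)) × 4096/2.6 = 513.3481 → nearest code k = 513.
Reconstructed level: 0 + 513 × 2.6/4096 V = 0.3256347656 V.
e = 0.3258557 − (0.3256347656) = +221 µV.

+221 µV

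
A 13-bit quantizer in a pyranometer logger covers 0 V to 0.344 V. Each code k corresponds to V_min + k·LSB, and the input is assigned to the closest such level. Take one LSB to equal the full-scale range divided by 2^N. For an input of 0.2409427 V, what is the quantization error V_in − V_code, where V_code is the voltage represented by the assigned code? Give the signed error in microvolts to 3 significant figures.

−8.47 µV

Full-scale range = 0.344 V. LSB = 0.344 V / 2^13 ≈ 41.99 µV.
(V_in − V_min)/LSB = (0.2409427 − (0)) × 8192/0.344 = 5737.7983 → nearest code k = 5738.
V_code = 0 + (5738/8192) × 0.344 = 0.2409511719 V.
V_in − V_code = 0.2409427 − (0.2409511719) = −8.47 µV.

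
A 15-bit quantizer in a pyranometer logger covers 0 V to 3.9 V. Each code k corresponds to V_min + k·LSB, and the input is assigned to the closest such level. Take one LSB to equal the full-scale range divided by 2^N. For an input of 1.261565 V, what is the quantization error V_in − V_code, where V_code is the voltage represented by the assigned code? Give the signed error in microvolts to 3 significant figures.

Range is 3.9 V. LSB = 3.9 V / 2^15 ≈ 119.0 µV.
(1.261565 − (0)) / LSB = 1.261565 × 32768/3.9 = 10599.7338. Nearest integer: k = 10600.
V_code = V_min + k × range/2^15 = 0 + 10600 × 3.9/32768 = 1.2615966797 V.
e = 1.261565 − (1.2615966797) = −31.7 µV.

−31.7 µV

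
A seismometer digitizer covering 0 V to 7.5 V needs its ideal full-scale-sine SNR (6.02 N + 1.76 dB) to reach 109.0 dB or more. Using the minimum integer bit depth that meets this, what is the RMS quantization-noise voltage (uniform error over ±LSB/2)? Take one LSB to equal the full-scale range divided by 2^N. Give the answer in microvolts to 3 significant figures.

Range is 7.5 V.
Required N = ⌈(109.0 − 1.76)/6.02⌉ = ⌈17.814⌉ = 18.
LSB = 7.5 V / 2^18 = 28.610 µV.
RMS noise = LSB/√12 = 8.26 µV.

8.26 µV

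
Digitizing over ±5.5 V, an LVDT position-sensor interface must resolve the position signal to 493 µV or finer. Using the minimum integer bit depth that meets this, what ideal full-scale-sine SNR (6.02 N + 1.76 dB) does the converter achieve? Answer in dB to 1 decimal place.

Span: 5.5 V − (-5.5 V) = 11 V.
11 V / 493 µV = 22310. Since 2^14 = 16384 and 2^15 = 32768, N = 15.
Ideal SNR at N = 15: 6.02·15 + 1.76 = 92.1 dB.

92.1 dB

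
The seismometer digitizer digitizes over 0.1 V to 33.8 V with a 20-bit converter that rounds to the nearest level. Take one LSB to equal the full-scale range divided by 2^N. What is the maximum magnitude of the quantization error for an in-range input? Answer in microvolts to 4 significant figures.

16.07 µV

Full-scale range = 33.8 V − (0.1 V) = 33.7 V.
One LSB is 33.7 V / 1048576 = 32.1388 µV.
A rounding quantizer has |error| ≤ LSB/2 = 16.07 µV.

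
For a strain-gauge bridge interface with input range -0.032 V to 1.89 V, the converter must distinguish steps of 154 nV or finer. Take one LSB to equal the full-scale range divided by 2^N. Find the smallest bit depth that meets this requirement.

Range = 1.89 − (-0.032) = 1.922 V.
Need 2^N ≥ 1.922 V / 154 nV = 1.248e7 → N_min = 24.

24 bits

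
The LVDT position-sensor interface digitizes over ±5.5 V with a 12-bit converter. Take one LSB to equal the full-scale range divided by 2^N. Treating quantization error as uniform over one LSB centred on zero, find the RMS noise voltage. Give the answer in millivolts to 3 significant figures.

Span: 5.5 V − (-5.5 V) = 11 V.
One LSB is 11 V / 4096 = 2.6855 mV.
For a uniform distribution on [−LSB/2, +LSB/2], V_rms = LSB/√12 = 2.6855 mV/3.4641 = 0.775 mV.

0.775 mV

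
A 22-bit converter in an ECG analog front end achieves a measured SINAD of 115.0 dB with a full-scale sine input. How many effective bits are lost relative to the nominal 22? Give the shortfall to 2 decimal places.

3.19 bits

Effective bits = (115.0 − 1.76)/6.02 = 18.8106.
Lost resolution: 22 − 18.8106 = 3.1894 bits.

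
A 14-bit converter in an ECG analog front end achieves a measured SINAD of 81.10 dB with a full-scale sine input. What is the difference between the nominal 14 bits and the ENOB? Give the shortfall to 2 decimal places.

0.82 bits

N_eff = (81.10 − 1.76)/6.02 = 13.1794 bits.
Shortfall = 14 − 13.1794 = 0.8206 bits.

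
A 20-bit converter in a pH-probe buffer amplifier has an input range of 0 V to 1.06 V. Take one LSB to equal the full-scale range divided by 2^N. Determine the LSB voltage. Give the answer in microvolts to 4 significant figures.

1.011 µV

Span = 1.06 V.
There are 2^20 = 1048576 steps.
LSB = 1.06 V ÷ 2^20 = 1.06/1048576 V = 1.011 µV.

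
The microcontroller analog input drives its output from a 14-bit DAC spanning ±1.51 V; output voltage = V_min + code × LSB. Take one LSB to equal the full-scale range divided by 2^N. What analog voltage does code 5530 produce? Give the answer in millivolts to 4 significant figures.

Range = 1.51 − (-1.51) = 3.02 V. LSB = 3.02 V / 2^14.
V_out = -1.51 + 5530 × (3.02/16384) V
      = -1.51 V + 1.01932 V = -0.490676 V.

-490.7 mV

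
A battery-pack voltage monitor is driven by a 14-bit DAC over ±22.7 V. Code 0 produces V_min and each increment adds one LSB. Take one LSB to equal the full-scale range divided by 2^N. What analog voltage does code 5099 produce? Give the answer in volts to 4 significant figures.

-8.571 V

Span: 22.7 V − (-22.7 V) = 45.4 V. LSB = 45.4 V / 2^14.
V_out = -22.7 + 5099 × (45.4/16384) V
      = -22.7 + 14.1293 = -8.57069 V.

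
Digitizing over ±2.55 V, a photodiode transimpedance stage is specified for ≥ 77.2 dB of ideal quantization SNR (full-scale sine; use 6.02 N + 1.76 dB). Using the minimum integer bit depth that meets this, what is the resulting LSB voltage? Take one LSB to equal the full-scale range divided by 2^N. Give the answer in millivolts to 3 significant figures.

0.623 mV

Range = 2.55 − (-2.55) = 5.1 V.
Solving 6.02 N ≥ 77.2 − 1.76: N ≥ 12.532. Round up → N = 13.
One LSB is 5.1 V / 8192 = 0.623 mV.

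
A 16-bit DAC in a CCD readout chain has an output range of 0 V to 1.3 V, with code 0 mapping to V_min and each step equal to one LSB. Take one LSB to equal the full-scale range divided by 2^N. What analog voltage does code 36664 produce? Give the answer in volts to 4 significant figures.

Range is 1.3 V. LSB = 1.3 V / 2^16.
V_out = 0 + 36664 × (1.3/65536) V
      = 0 V + 0.727283 V = 0.727283 V.

0.7273 V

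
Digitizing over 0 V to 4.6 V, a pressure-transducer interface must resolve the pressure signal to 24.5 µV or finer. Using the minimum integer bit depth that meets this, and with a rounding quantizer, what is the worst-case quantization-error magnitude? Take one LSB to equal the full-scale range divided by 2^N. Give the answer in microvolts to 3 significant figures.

8.77 µV

Span = 4.6 V.
4.6 V / 24.5 µV = 187800. Since 2^17 = 131072 and 2^18 = 262144, N = 18.
Step size = 4.6/262144 V = 17.548 µV.
Half an LSB is 8.77 µV.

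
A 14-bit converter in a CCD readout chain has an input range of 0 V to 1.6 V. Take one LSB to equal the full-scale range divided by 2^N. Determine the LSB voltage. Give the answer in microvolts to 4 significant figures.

V_FS = 1.6 V.
Number of codes = 2^14 = 16384.
One LSB is 1.6 V / 16384 = 97.66 µV.

97.66 µV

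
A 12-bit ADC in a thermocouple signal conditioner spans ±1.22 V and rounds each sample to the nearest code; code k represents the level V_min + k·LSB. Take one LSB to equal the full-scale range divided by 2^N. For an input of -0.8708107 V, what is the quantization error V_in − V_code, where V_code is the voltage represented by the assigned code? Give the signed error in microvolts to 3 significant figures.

+107 µV

Span: 1.22 V − (-1.22 V) = 2.44 V. LSB = 2.44 V / 2^12 ≈ 0.5957 mV.
(-0.8708107 − (-1.22)) / LSB = 0.3491893 × 4096/2.44 = 586.1801. Nearest integer: k = 586.
Reconstructed level: -1.22 + 586 × 2.44/4096 V = -0.8709179688 V.
Error = V_in − V_code = -0.8708107 − (-0.8709179688) = +107 µV.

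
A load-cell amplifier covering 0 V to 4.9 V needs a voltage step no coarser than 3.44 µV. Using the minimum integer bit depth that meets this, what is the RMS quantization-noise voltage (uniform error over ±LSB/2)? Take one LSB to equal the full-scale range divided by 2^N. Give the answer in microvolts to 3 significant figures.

Range is 4.9 V.
Need 2^N ≥ 4.9 V / 3.44 µV = 1.424e6 → N_min = 21.
Step size = 4.9/2097152 V = 2.3365 µV.
V_rms = LSB/√12 = 0.674 µV.

0.674 µV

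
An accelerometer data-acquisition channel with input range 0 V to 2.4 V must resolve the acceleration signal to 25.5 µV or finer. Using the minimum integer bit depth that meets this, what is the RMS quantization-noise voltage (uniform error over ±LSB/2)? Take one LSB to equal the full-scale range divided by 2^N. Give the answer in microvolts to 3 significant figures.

Full-scale range = 2.4 V.
Required number of levels: 2.4/25.5 µV = 94118; smallest N with 2^N ≥ that is 17.
LSB = 2.4 V ÷ 2^17 = 2.4/131072 V = 18.311 µV.
RMS noise = LSB/√12 = 5.29 µV.

5.29 µV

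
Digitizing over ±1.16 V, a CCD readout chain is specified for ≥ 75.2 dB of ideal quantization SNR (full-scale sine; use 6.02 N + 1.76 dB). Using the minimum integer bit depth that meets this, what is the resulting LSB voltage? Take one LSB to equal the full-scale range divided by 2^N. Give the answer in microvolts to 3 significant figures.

Range = 1.16 − (-1.16) = 2.32 V.
N ≥ (75.2 − 1.76)/6.02 = 12.199 → N_min = 13.
Step size = 2.32/8192 V = 283 µV.

283 µV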